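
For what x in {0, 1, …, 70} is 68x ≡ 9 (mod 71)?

The inverse of 68 mod 71 is 47 (since 68·47 = 3196 ≡ 1).
So x ≡ 47·9 = 423 ≡ 68 (mod 71).
Check: 68·68 = 4624 = 65·71 + 9.

68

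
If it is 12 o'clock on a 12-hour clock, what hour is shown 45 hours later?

9

45 − 3·12 = 9, so 45 ≡ 9 (mod 12).
12 + 9 → 9 on a 12-hour dial.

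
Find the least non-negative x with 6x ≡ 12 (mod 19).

2

6⁻¹ ≡ 16 (mod 19) because 6·16 = 96 = 5·19 + 1.
Multiplying both sides by 16: x ≡ 16·12 = 192 ≡ 2 (mod 19).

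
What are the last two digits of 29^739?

By repeated squaring mod 100: 29^1≡29, 29^2≡41, 29^4≡81, 29^8≡61, 29^16≡21, 29^32≡41, 29^64≡81, 29^128≡61, 29^256≡21, 29^512≡41.
Since 739 = 1 + 2 + 32 + 64 + 128 + 512 in binary, 29^739 ≡ 29·41·41·81·61·41 ≡ 69 (mod 100).

69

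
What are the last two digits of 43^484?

01

By repeated squaring mod 100: 43^1≡43, 43^2≡49, 43^4≡1, 43^8≡1, 43^16≡1, 43^32≡1, 43^64≡1, 43^128≡1, 43^256≡1.
Since 484 = 4 + 32 + 64 + 128 + 256 in binary, 43^484 ≡ 1·1·1·1·1 ≡ 1 (mod 100).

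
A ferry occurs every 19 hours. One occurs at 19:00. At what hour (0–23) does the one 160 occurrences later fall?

11

160·19 = 3040.
3040 − 126·24 = 16, so 3040 ≡ 16 (mod 24).
(19 + 16) mod 24 = 11.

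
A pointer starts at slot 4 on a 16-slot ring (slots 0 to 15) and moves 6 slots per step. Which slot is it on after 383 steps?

14

383·6 = 2298.
Dividing 2298 by 16 gives quotient 143 and remainder 10.
(4 + 10) mod 16 = 14.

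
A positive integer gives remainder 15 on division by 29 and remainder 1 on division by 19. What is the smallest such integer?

Since 19·26 ≡ 1 (mod 29), take x = 1 + 19·((15−1)·26 mod 29) = 1 + 19·16 = 305.
Check: 305 mod 29 = 15, 305 mod 19 = 1.

305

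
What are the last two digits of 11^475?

Successive squares of 11 mod 100: 11^1≡11, 11^2≡21, 11^4≡41, 11^8≡81, 11^16≡61, 11^32≡21, 11^64≡41, 11^128≡81, 11^256≡61.
475 = 1 + 2 + 8 + 16 + 64 + 128 + 256, so 11^475 ≡ 11·21·81·61·41·81·61 ≡ 51 (mod 100).

51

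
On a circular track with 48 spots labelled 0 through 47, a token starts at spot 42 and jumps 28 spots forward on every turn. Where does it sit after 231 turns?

231·28 = 6468.
6468 = 134·48 + 36, so 6468 mod 48 = 36.
(42 + 36) mod 48 = 30.

30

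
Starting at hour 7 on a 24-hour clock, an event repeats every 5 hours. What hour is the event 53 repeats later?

8

53·5 = 265.
Dividing 265 by 24 gives quotient 11 and remainder 1.
(7 + 1) mod 24 = 8.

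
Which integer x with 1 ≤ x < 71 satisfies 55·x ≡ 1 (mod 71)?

31

71 = 1·55 + 16
55 = 3·16 + 7
16 = 2·7 + 2
7 = 3·2 + 1
2 = 2·1 + 0
Back-substituting gives 55·31 ≡ 1 (mod 71).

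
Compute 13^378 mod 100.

29

Square-and-reduce mod 100: 13^1≡13, 13^2≡69, 13^4≡61, 13^8≡21, 13^16≡41, 13^32≡81, 13^64≡61, 13^128≡21, 13^256≡41.
378 = 2 + 8 + 16 + 32 + 64 + 256, so 13^378 ≡ 69·21·41·81·61·41 ≡ 29 (mod 100).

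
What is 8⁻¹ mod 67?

67 = 8·8 + 3
8 = 2·3 + 2
3 = 1·2 + 1
2 = 2·1 + 0
Back-substituting gives 8·42 ≡ 1 (mod 67).

42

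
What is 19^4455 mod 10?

9

The units digit of 19^n cycles with period 2: 9, 1, …
4455 leaves remainder 1 on division by 2, so 19^4455 ends in 9.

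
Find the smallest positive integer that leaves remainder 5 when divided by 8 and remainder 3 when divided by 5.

13

x ≡ 3 (mod 5) gives x ∈ {3, 8, 13}.
The first of these with x mod 8 = 5 is 13.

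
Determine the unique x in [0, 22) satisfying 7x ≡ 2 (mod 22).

16

7⁻¹ ≡ 19 (mod 22) because 7·19 = 133 = 6·22 + 1.
Multiplying both sides by 19: x ≡ 19·2 = 38 ≡ 16 (mod 22).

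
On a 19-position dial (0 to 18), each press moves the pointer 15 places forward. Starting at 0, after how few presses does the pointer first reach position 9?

15⁻¹ ≡ 14 (mod 19) because 15·14 = 210 = 11·19 + 1.
So x ≡ 14·9 = 126 ≡ 12 (mod 19).

12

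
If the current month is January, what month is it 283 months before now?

283 mod 12 = 7 (since 23·12 = 276).
January − 7 months → June.

June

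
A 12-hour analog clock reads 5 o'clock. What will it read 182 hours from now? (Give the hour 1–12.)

182 − 15·12 = 2, so 182 ≡ 2 (mod 12).
5 + 2 → 7 on a 12-hour dial.

7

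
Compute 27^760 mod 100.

Square-and-reduce mod 100: 27^1≡27, 27^2≡29, 27^4≡41, 27^8≡81, 27^16≡61, 27^32≡21, 27^64≡41, 27^128≡81, 27^256≡61, 27^512≡21.
Since 760 = 8 + 16 + 32 + 64 + 128 + 512 in binary, 27^760 ≡ 81·61·21·41·81·21 ≡ 1 (mod 100).

1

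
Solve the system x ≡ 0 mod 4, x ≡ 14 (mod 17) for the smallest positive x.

x ≡ 0 (mod 4) gives x ∈ {0, 4, 8, 12, 16, 20, 24, 28, …}.
The first of these with x mod 17 = 14 is 48.

48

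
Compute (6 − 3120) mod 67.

3120 mod 67 = 38 (since 46·67 = 3082).
(6 − 38) mod 67 = 35.

35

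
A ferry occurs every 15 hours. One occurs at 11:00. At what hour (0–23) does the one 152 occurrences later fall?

11

152·15 = 2280.
Dividing 2280 by 24 gives quotient 95 and remainder 0.
(11 + 0) mod 24 = 11.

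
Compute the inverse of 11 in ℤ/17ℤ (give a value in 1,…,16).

11·14 = 154 = 9·17 + 1, so 11⁻¹ ≡ 14 (mod 17).

14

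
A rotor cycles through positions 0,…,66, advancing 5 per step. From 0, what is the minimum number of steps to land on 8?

15

5⁻¹ ≡ 27 (mod 67) because 5·27 = 135 = 2·67 + 1.
Multiplying both sides by 27: x ≡ 27·8 = 216 ≡ 15 (mod 67).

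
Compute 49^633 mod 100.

Successive squares of 49 mod 100: 49^1≡49, 49^2≡1, 49^4≡1, 49^8≡1, 49^16≡1, 49^32≡1, 49^64≡1, 49^128≡1, 49^256≡1, 49^512≡1.
633 = 1 + 8 + 16 + 32 + 64 + 512, so 49^633 ≡ 49·1·1·1·1·1 ≡ 49 (mod 100).

49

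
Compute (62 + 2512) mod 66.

0

Dividing 2512 by 66 gives quotient 38 and remainder 4.
(62 + 4) mod 66 = 0.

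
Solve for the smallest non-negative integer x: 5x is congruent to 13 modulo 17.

6

5⁻¹ ≡ 7 (mod 17) because 5·7 = 35 = 2·17 + 1.
Multiplying both sides by 7: x ≡ 7·13 = 91 ≡ 6 (mod 17).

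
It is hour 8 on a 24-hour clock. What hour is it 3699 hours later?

11

3699 − 154·24 = 3, so 3699 ≡ 3 (mod 24).
(8 + 3) mod 24 = 11.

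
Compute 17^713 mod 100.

Successive squares of 17 mod 100: 17^1≡17, 17^2≡89, 17^4≡21, 17^8≡41, 17^16≡81, 17^32≡61, 17^64≡21, 17^128≡41, 17^256≡81, 17^512≡61.
Since 713 = 1 + 8 + 64 + 128 + 512 in binary, 17^713 ≡ 17·41·21·41·61 ≡ 37 (mod 100).

37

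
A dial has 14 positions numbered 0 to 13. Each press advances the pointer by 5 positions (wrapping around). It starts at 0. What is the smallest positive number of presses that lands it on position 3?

The inverse of 5 mod 14 is 3 (since 5·3 = 15 ≡ 1).
So x ≡ 3·3 = 9 ≡ 9 (mod 14).
Check: 5·9 = 45 = 3·14 + 3.

9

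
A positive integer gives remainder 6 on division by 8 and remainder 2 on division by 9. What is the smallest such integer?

x ≡ 6 (mod 8) gives x ∈ {6, 14, 22, 30, 38}.
The first of these with x mod 9 = 2 is 38.

38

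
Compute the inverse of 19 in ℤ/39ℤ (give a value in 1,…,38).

37

39 = 2·19 + 1
19 = 19·1 + 0
Back-substituting gives 19·37 ≡ 1 (mod 39).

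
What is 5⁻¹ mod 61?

61 = 12·5 + 1
5 = 5·1 + 0
Back-substituting gives 5·49 ≡ 1 (mod 61).

49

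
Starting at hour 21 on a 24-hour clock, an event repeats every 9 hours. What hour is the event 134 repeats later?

3

134·9 = 1206.
1206 − 50·24 = 6, so 1206 ≡ 6 (mod 24).
(21 + 6) mod 24 = 3.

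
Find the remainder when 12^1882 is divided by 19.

By repeated squaring mod 19: 12^1≡12, 12^2≡11, 12^4≡7, 12^8≡11, 12^16≡7, 12^32≡11, 12^64≡7, 12^128≡11, 12^256≡7, 12^512≡11, 12^1024≡7.
Since 1882 = 2 + 8 + 16 + 64 + 256 + 512 + 1024 in binary, 12^1882 ≡ 11·11·7·7·7·11·7 ≡ 7 (mod 19).

7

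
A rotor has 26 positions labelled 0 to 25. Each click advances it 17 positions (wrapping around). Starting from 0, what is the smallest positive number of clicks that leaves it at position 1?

23

26 = 1·17 + 9
17 = 1·9 + 8
9 = 1·8 + 1
8 = 8·1 + 0
Back-substituting gives 17·23 ≡ 1 (mod 26).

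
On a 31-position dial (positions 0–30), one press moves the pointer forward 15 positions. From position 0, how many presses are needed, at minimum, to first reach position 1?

29

31 = 2·15 + 1
15 = 15·1 + 0
Back-substituting gives 15·29 ≡ 1 (mod 31).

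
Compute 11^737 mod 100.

Successive squares of 11 mod 100: 11^1≡11, 11^2≡21, 11^4≡41, 11^8≡81, 11^16≡61, 11^32≡21, 11^64≡41, 11^128≡81, 11^256≡61, 11^512≡21.
737 = 1 + 32 + 64 + 128 + 512, so 11^737 ≡ 11·21·41·81·21 ≡ 71 (mod 100).

71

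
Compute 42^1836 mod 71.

Successive squares of 42 mod 71: 42^1≡42, 42^2≡60, 42^4≡50, 42^8≡15, 42^16≡12, 42^32≡2, 42^64≡4, 42^128≡16, 42^256≡43, 42^512≡3, 42^1024≡9.
1836 = 4 + 8 + 32 + 256 + 512 + 1024, so 42^1836 ≡ 50·15·2·43·3·9 ≡ 12 (mod 71).

12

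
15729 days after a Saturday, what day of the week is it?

15729 mod 7 = 0 (since 2247·7 = 15729).
Saturday + 0 days → Saturday.

Saturday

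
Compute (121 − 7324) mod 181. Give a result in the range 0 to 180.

37

7324 mod 181 = 84 (since 40·181 = 7240).
(121 − 84) mod 181 = 37.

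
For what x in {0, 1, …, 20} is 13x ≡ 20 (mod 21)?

The inverse of 13 mod 21 is 13 (since 13·13 = 169 ≡ 1).
Multiplying both sides by 13: x ≡ 13·20 = 260 ≡ 8 (mod 21).

8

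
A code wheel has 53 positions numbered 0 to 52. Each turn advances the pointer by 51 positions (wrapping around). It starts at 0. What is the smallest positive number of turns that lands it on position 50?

51⁻¹ ≡ 26 (mod 53) because 51·26 = 1326 = 25·53 + 1.
So x ≡ 26·50 = 1300 ≡ 28 (mod 53).

28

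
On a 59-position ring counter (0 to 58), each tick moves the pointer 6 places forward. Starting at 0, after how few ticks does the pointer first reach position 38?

6⁻¹ ≡ 10 (mod 59) because 6·10 = 60 = 1·59 + 1.
So x ≡ 10·38 = 380 ≡ 26 (mod 59).

26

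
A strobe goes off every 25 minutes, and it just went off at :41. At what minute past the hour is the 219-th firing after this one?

56

219·25 = 5475.
5475 − 91·60 = 15, so 5475 ≡ 15 (mod 60).
(41 + 15) mod 60 = 56.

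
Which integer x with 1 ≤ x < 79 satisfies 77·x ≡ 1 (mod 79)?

77·39 = 3003 = 38·79 + 1, so 77⁻¹ ≡ 39 (mod 79).

39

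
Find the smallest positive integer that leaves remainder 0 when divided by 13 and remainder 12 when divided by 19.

Since 19·11 ≡ 1 (mod 13), take x = 12 + 19·((0−12)·11 mod 13) = 12 + 19·11 = 221.
Check: 221 mod 13 = 0, 221 mod 19 = 12.

221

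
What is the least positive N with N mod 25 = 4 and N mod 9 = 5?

Since 9·14 ≡ 1 (mod 25), take x = 5 + 9·((4−5)·14 mod 25) = 5 + 9·11 = 104.
Check: 104 mod 25 = 4, 104 mod 9 = 5.

104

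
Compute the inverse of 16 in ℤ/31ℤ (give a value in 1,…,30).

31 = 1·16 + 15
16 = 1·15 + 1
15 = 15·1 + 0
Back-substituting gives 16·2 ≡ 1 (mod 31).

2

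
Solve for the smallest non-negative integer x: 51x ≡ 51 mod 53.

1

51⁻¹ ≡ 26 (mod 53) because 51·26 = 1326 = 25·53 + 1.
Multiplying both sides by 26: x ≡ 26·51 = 1326 ≡ 1 (mod 53).
Check: 51·1 = 51 = 0·53 + 51.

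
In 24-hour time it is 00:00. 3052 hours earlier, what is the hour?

20

3052 = 127·24 + 4, so 3052 mod 24 = 4.
(0 − 4) mod 24 = 20.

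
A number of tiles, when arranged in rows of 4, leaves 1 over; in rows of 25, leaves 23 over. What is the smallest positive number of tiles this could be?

73

x ≡ 1 (mod 4) gives x ∈ {1, 5, 9, 13, 17, 21, 25, 29, …}.
The first of these with x mod 25 = 23 is 73.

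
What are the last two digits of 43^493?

43

Square-and-reduce mod 100: 43^1≡43, 43^2≡49, 43^4≡1, 43^8≡1, 43^16≡1, 43^32≡1, 43^64≡1, 43^128≡1, 43^256≡1.
Since 493 = 1 + 4 + 8 + 32 + 64 + 128 + 256 in binary, 43^493 ≡ 43·1·1·1·1·1·1 ≡ 43 (mod 100).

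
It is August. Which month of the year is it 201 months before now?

November

201 = 16·12 + 9, so 201 mod 12 = 9.
August − 9 months → November.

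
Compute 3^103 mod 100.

By repeated squaring mod 100: 3^1≡3, 3^2≡9, 3^4≡81, 3^8≡61, 3^16≡21, 3^32≡41, 3^64≡81.
103 = 1 + 2 + 4 + 32 + 64, so 3^103 ≡ 3·9·81·41·81 ≡ 27 (mod 100).

27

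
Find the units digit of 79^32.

1

Last digits of 9^n: 9, 1 (period 2).
32 mod 2 = 0, so the last digit matches 9^2 = 1.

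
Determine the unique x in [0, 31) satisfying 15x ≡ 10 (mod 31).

11

15⁻¹ ≡ 29 (mod 31) because 15·29 = 435 = 14·31 + 1.
Multiplying both sides by 29: x ≡ 29·10 = 290 ≡ 11 (mod 31).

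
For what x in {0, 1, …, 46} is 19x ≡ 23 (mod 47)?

The inverse of 19 mod 47 is 5 (since 19·5 = 95 ≡ 1).
So x ≡ 5·23 = 115 ≡ 21 (mod 47).

21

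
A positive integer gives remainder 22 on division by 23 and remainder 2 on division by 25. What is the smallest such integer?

252

x ≡ 22 (mod 23) gives x ∈ {22, 45, 68, 91, 114, 137, 160, 183, …}.
The first of these with x mod 25 = 2 is 252.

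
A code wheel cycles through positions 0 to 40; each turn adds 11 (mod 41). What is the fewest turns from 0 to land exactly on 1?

15

41 = 3·11 + 8
11 = 1·8 + 3
8 = 2·3 + 2
3 = 1·2 + 1
2 = 2·1 + 0
Back-substituting gives 11·15 ≡ 1 (mod 41).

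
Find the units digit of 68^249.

8

Powers of 8 mod 10 repeat with period 4: 8, 4, 2, 6.
249 mod 4 = 1, so the last digit matches 8^1 = 8.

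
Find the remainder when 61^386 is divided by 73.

By repeated squaring mod 73: 61^1≡61, 61^2≡71, 61^4≡4, 61^8≡16, 61^16≡37, 61^32≡55, 61^64≡32, 61^128≡2, 61^256≡4.
386 = 2 + 128 + 256, so 61^386 ≡ 71·2·4 ≡ 57 (mod 73).

57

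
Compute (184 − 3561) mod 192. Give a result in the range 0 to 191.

3561 = 18·192 + 105, so 3561 mod 192 = 105.
(184 − 105) mod 192 = 79.

79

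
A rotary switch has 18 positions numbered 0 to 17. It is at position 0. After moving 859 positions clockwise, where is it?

13

859 = 47·18 + 13, so 859 mod 18 = 13.
(0 + 13) mod 18 = 13.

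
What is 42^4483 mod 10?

Powers of 2 mod 10 repeat with period 4: 2, 4, 8, 6.
4483 leaves remainder 3 on division by 4, so 42^4483 ends in 8.

8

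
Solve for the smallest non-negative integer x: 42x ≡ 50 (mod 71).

35

The inverse of 42 mod 71 is 22 (since 42·22 = 924 ≡ 1).
So x ≡ 22·50 = 1100 ≡ 35 (mod 71).
Check: 42·35 = 1470 = 20·71 + 50.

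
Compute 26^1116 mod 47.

16

Successive squares of 26 mod 47: 26^1≡26, 26^2≡18, 26^4≡42, 26^8≡25, 26^16≡14, 26^32≡8, 26^64≡17, 26^128≡7, 26^256≡2, 26^512≡4, 26^1024≡16.
Since 1116 = 4 + 8 + 16 + 64 + 1024 in binary, 26^1116 ≡ 42·25·14·17·16 ≡ 16 (mod 47).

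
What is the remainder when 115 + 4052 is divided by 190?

177

4052 mod 190 = 62 (since 21·190 = 3990).
(115 + 62) mod 190 = 177.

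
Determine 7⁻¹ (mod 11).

11 = 1·7 + 4
7 = 1·4 + 3
4 = 1·3 + 1
3 = 3·1 + 0
Back-substituting gives 7·8 ≡ 1 (mod 11).

8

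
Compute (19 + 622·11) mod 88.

85

622·11 = 6842.
Dividing 6842 by 88 gives quotient 77 and remainder 66.
(19 + 66) mod 88 = 85.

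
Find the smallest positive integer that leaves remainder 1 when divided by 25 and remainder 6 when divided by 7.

76

Since 7·18 ≡ 1 (mod 25), take x = 6 + 7·((1−6)·18 mod 25) = 6 + 7·10 = 76.
Check: 76 mod 25 = 1, 76 mod 7 = 6.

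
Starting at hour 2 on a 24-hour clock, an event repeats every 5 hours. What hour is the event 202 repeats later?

4

202·5 = 1010.
Dividing 1010 by 24 gives quotient 42 and remainder 2.
(2 + 2) mod 24 = 4.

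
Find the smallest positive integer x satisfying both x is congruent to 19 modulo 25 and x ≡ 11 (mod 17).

419

x ≡ 11 (mod 17) gives x ∈ {11, 28, 45, 62, 79, 96, 113, 130, …}.
The first of these with x mod 25 = 19 is 419.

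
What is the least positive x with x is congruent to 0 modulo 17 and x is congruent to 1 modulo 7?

85

x ≡ 1 (mod 7) gives x ∈ {1, 8, 15, 22, 29, 36, 43, 50, …}.
The first of these with x mod 17 = 0 is 85.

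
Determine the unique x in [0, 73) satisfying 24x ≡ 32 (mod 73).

50

The inverse of 24 mod 73 is 70 (since 24·70 = 1680 ≡ 1).
So x ≡ 70·32 = 2240 ≡ 50 (mod 73).
Check: 24·50 = 1200 = 16·73 + 32.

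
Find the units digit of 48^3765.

8

The units digit of 48^n cycles with period 4: 8, 4, 2, 6, …
3765 mod 4 = 1, so the last digit matches 8^1 = 8.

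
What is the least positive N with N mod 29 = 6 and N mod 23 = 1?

x ≡ 1 (mod 23) gives x ∈ {1, 24, 47, 70, 93}.
The first of these with x mod 29 = 6 is 93.

93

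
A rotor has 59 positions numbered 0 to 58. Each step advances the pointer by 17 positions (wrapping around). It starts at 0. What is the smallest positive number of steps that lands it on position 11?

17⁻¹ ≡ 7 (mod 59) because 17·7 = 119 = 2·59 + 1.
Multiplying both sides by 7: x ≡ 7·11 = 77 ≡ 18 (mod 59).

18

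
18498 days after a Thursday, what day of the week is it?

Dividing 18498 by 7 gives quotient 2642 and remainder 4.
Thursday + 4 days → Monday.

Monday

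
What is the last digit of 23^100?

1

The units digit of 23^n cycles with period 4: 3, 9, 7, 1, …
100 mod 4 = 0, so the last digit matches 3^4 = 1.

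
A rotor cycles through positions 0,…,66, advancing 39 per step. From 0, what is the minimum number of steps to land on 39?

1

The inverse of 39 mod 67 is 55 (since 39·55 = 2145 ≡ 1).
Multiplying both sides by 55: x ≡ 55·39 = 2145 ≡ 1 (mod 67).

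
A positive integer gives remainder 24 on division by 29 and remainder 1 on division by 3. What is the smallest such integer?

Since 3·10 ≡ 1 (mod 29), take x = 1 + 3·((24−1)·10 mod 29) = 1 + 3·27 = 82.
Check: 82 mod 29 = 24, 82 mod 3 = 1.

82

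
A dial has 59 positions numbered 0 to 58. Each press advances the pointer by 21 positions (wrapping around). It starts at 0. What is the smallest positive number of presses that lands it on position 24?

21⁻¹ ≡ 45 (mod 59) because 21·45 = 945 = 16·59 + 1.
Multiplying both sides by 45: x ≡ 45·24 = 1080 ≡ 18 (mod 59).

18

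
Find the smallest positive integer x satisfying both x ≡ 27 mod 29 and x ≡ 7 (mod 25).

607

Since 25·7 ≡ 1 (mod 29), take x = 7 + 25·((27−7)·7 mod 29) = 7 + 25·24 = 607.
Check: 607 mod 29 = 27, 607 mod 25 = 7.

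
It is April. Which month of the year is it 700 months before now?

700 mod 12 = 4 (since 58·12 = 696).
April − 4 months → December.

December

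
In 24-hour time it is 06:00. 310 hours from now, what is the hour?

Dividing 310 by 24 gives quotient 12 and remainder 22.
(6 + 22) mod 24 = 4.

4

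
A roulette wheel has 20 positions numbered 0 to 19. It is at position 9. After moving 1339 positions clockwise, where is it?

8

Dividing 1339 by 20 gives quotient 66 and remainder 19.
(9 + 19) mod 20 = 8.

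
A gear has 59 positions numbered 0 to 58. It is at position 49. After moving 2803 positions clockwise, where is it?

20

2803 = 47·59 + 30, so 2803 mod 59 = 30.
(49 + 30) mod 59 = 20.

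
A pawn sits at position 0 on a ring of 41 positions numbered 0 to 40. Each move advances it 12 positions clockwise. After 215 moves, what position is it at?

215·12 = 2580.
Dividing 2580 by 41 gives quotient 62 and remainder 38.
(0 + 38) mod 41 = 38.

38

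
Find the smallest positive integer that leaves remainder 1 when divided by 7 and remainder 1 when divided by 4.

1

x ≡ 1 (mod 4) gives x ∈ {1}.
The first of these with x mod 7 = 1 is 1.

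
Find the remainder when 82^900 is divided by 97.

Successive squares of 82 mod 97: 82^1≡82, 82^2≡31, 82^4≡88, 82^8≡81, 82^16≡62, 82^32≡61, 82^64≡35, 82^128≡61, 82^256≡35, 82^512≡61.
900 = 4 + 128 + 256 + 512, so 82^900 ≡ 88·61·35·61 ≡ 33 (mod 97).

33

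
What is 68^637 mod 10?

8

The units digit of 68^n cycles with period 4: 8, 4, 2, 6, …
637 leaves remainder 1 on division by 4, so 68^637 ends in 8.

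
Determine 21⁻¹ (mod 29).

18

21·18 = 378 = 13·29 + 1, so 21⁻¹ ≡ 18 (mod 29).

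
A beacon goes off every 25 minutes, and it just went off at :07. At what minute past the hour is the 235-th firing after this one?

235·25 = 5875.
5875 = 97·60 + 55, so 5875 mod 60 = 55.
(7 + 55) mod 60 = 2.

2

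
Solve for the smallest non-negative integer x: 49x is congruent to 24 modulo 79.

15

The inverse of 49 mod 79 is 50 (since 49·50 = 2450 ≡ 1).
Multiplying both sides by 50: x ≡ 50·24 = 1200 ≡ 15 (mod 79).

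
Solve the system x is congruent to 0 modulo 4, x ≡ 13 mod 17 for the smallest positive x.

64

x ≡ 0 (mod 4) gives x ∈ {0, 4, 8, 12, 16, 20, 24, 28, …}.
The first of these with x mod 17 = 13 is 64.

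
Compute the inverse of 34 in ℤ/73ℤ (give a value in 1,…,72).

58

34·58 = 1972 = 27·73 + 1, so 34⁻¹ ≡ 58 (mod 73).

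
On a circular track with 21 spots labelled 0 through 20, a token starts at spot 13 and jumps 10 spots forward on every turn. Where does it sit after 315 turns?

315·10 = 3150.
3150 − 150·21 = 0, so 3150 ≡ 0 (mod 21).
(13 + 0) mod 21 = 13.

13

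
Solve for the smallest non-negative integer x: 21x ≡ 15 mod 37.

The inverse of 21 mod 37 is 30 (since 21·30 = 630 ≡ 1).
So x ≡ 30·15 = 450 ≡ 6 (mod 37).
Check: 21·6 = 126 = 3·37 + 15.

6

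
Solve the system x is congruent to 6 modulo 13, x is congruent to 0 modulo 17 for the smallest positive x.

136

x ≡ 6 (mod 13) gives x ∈ {6, 19, 32, 45, 58, 71, 84, 97, …}.
The first of these with x mod 17 = 0 is 136.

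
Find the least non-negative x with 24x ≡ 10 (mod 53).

24⁻¹ ≡ 42 (mod 53) because 24·42 = 1008 = 19·53 + 1.
Multiplying both sides by 42: x ≡ 42·10 = 420 ≡ 49 (mod 53).

49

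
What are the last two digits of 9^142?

81

Successive squares of 9 mod 100: 9^1≡9, 9^2≡81, 9^4≡61, 9^8≡21, 9^16≡41, 9^32≡81, 9^64≡61, 9^128≡21.
142 = 2 + 4 + 8 + 128, so 9^142 ≡ 81·61·21·21 ≡ 81 (mod 100).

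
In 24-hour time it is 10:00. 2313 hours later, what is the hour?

19

2313 = 96·24 + 9, so 2313 mod 24 = 9.
(10 + 9) mod 24 = 19.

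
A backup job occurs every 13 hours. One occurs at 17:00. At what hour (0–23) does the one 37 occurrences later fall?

18

37·13 = 481.
481 = 20·24 + 1, so 481 mod 24 = 1.
(17 + 1) mod 24 = 18.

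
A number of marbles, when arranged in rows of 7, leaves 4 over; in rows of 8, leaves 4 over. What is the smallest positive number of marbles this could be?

x ≡ 4 (mod 7) gives x ∈ {4}.
The first of these with x mod 8 = 4 is 4.

4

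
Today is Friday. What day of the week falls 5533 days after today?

5533 mod 7 = 3 (since 790·7 = 5530).
Friday + 3 days → Monday.

Monday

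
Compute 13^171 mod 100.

Successive squares of 13 mod 100: 13^1≡13, 13^2≡69, 13^4≡61, 13^8≡21, 13^16≡41, 13^32≡81, 13^64≡61, 13^128≡21.
Since 171 = 1 + 2 + 8 + 32 + 128 in binary, 13^171 ≡ 13·69·21·81·21 ≡ 37 (mod 100).

37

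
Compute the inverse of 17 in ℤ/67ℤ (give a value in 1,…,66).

4

17·4 = 68 = 1·67 + 1, so 17⁻¹ ≡ 4 (mod 67).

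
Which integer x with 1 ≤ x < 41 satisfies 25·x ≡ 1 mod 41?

41 = 1·25 + 16
25 = 1·16 + 9
16 = 1·9 + 7
9 = 1·7 + 2
7 = 3·2 + 1
2 = 2·1 + 0
Back-substituting gives 25·23 ≡ 1 (mod 41).

23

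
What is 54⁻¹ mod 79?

79 = 1·54 + 25
54 = 2·25 + 4
25 = 6·4 + 1
4 = 4·1 + 0
Back-substituting gives 54·60 ≡ 1 (mod 79).

60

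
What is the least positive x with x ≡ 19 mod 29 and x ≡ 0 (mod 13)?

Since 13·9 ≡ 1 (mod 29), take x = 0 + 13·((19−0)·9 mod 29) = 0 + 13·26 = 338.
Check: 338 mod 29 = 19, 338 mod 13 = 0.

338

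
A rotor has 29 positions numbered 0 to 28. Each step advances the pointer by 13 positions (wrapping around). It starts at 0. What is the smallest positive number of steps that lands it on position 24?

13

13⁻¹ ≡ 9 (mod 29) because 13·9 = 117 = 4·29 + 1.
Multiplying both sides by 9: x ≡ 9·24 = 216 ≡ 13 (mod 29).
Check: 13·13 = 169 = 5·29 + 24.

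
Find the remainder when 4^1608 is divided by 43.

By repeated squaring mod 43: 4^1≡4, 4^2≡16, 4^4≡41, 4^8≡4, 4^16≡16, 4^32≡41, 4^64≡4, 4^128≡16, 4^256≡41, 4^512≡4, 4^1024≡16.
1608 = 8 + 64 + 512 + 1024, so 4^1608 ≡ 4·4·4·16 ≡ 35 (mod 43).

35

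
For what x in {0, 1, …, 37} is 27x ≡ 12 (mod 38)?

27⁻¹ ≡ 31 (mod 38) because 27·31 = 837 = 22·38 + 1.
So x ≡ 31·12 = 372 ≡ 30 (mod 38).

30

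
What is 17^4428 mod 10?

1

The units digit of 17^n cycles with period 4: 7, 9, 3, 1, …
4428 mod 4 = 0, so the last digit matches 7^4 = 1.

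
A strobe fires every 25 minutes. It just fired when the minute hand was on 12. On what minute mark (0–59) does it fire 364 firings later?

364·25 = 9100.
9100 − 151·60 = 40, so 9100 ≡ 40 (mod 60).
(12 + 40) mod 60 = 52.

52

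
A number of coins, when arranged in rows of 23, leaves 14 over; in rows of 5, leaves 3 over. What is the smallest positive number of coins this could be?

83

Since 5·14 ≡ 1 (mod 23), take x = 3 + 5·((14−3)·14 mod 23) = 3 + 5·16 = 83.
Check: 83 mod 23 = 14, 83 mod 5 = 3.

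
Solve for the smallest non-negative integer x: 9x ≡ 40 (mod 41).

9

The inverse of 9 mod 41 is 32 (since 9·32 = 288 ≡ 1).
Multiplying both sides by 32: x ≡ 32·40 = 1280 ≡ 9 (mod 41).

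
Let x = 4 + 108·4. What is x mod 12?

108·4 = 432.
432 = 36·12 + 0, so 432 mod 12 = 0.
(4 + 0) mod 12 = 4.

4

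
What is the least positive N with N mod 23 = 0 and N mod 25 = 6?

Since 25·12 ≡ 1 (mod 23), take x = 6 + 25·((0−6)·12 mod 23) = 6 + 25·20 = 506.
Check: 506 mod 23 = 0, 506 mod 25 = 6.

506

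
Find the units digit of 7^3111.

Powers of 7 mod 10 repeat with period 4: 7, 9, 3, 1.
3111 mod 4 = 3, so the last digit matches 7^3 = 3.

3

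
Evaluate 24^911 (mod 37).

By repeated squaring mod 37: 24^1≡24, 24^2≡21, 24^4≡34, 24^8≡9, 24^16≡7, 24^32≡12, 24^64≡33, 24^128≡16, 24^256≡34, 24^512≡9.
Since 911 = 1 + 2 + 4 + 8 + 128 + 256 + 512 in binary, 24^911 ≡ 24·21·34·9·16·34·9 ≡ 22 (mod 37).

22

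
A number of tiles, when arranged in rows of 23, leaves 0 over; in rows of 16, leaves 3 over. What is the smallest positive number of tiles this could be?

Since 16·13 ≡ 1 (mod 23), take x = 3 + 16·((0−3)·13 mod 23) = 3 + 16·7 = 115.
Check: 115 mod 23 = 0, 115 mod 16 = 3.

115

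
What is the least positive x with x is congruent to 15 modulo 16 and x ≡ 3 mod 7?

x ≡ 3 (mod 7) gives x ∈ {3, 10, 17, 24, 31}.
The first of these with x mod 16 = 15 is 31.

31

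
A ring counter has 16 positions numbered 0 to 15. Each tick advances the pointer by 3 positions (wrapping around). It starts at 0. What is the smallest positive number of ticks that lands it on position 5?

7

The inverse of 3 mod 16 is 11 (since 3·11 = 33 ≡ 1).
Multiplying both sides by 11: x ≡ 11·5 = 55 ≡ 7 (mod 16).
Check: 3·7 = 21 = 1·16 + 5.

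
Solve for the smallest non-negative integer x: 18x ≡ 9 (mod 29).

The inverse of 18 mod 29 is 21 (since 18·21 = 378 ≡ 1).
So x ≡ 21·9 = 189 ≡ 15 (mod 29).
Check: 18·15 = 270 = 9·29 + 9.

15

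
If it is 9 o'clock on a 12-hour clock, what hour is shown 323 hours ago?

10

323 = 26·12 + 11, so 323 mod 12 = 11.
9 − 11 → 10 on a 12-hour dial.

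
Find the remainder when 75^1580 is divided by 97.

Successive squares of 75 mod 97: 75^1≡75, 75^2≡96, 75^4≡1, 75^8≡1, 75^16≡1, 75^32≡1, 75^64≡1, 75^128≡1, 75^256≡1, 75^512≡1, 75^1024≡1.
Since 1580 = 4 + 8 + 32 + 512 + 1024 in binary, 75^1580 ≡ 1·1·1·1·1 ≡ 1 (mod 97).

1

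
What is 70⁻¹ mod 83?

83 = 1·70 + 13
70 = 5·13 + 5
13 = 2·5 + 3
5 = 1·3 + 2
3 = 1·2 + 1
2 = 2·1 + 0
Back-substituting gives 70·51 ≡ 1 (mod 83).

51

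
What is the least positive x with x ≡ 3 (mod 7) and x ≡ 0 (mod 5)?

10

x ≡ 0 (mod 5) gives x ∈ {0, 5, 10}.
The first of these with x mod 7 = 3 is 10.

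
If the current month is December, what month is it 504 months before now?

December

504 mod 12 = 0 (since 42·12 = 504).
December − 0 months → December.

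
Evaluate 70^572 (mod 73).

Square-and-reduce mod 73: 70^1≡70, 70^2≡9, 70^4≡8, 70^8≡64, 70^16≡8, 70^32≡64, 70^64≡8, 70^128≡64, 70^256≡8, 70^512≡64.
Since 572 = 4 + 8 + 16 + 32 + 512 in binary, 70^572 ≡ 8·64·8·64·64 ≡ 64 (mod 73).

64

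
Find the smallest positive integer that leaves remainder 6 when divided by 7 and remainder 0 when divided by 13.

13

x ≡ 6 (mod 7) gives x ∈ {6, 13}.
The first of these with x mod 13 = 0 is 13.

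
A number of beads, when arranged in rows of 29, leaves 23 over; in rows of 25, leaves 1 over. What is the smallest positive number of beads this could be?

226

x ≡ 1 (mod 25) gives x ∈ {1, 26, 51, 76, 101, 126, 151, 176, …}.
The first of these with x mod 29 = 23 is 226.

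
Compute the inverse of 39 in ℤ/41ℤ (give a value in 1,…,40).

20

41 = 1·39 + 2
39 = 19·2 + 1
2 = 2·1 + 0
Back-substituting gives 39·20 ≡ 1 (mod 41).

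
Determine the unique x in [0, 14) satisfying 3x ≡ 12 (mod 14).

The inverse of 3 mod 14 is 5 (since 3·5 = 15 ≡ 1).
Multiplying both sides by 5: x ≡ 5·12 = 60 ≡ 4 (mod 14).
Check: 3·4 = 12 = 0·14 + 12.

4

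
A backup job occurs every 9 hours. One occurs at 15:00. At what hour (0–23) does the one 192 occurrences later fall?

15

192·9 = 1728.
1728 = 72·24 + 0, so 1728 mod 24 = 0.
(15 + 0) mod 24 = 15.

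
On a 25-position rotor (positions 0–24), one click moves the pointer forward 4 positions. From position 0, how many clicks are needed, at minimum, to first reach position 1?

19

25 = 6·4 + 1
4 = 4·1 + 0
Back-substituting gives 4·19 ≡ 1 (mod 25).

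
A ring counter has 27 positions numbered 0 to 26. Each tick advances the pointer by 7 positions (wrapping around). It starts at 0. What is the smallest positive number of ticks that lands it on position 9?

9

The inverse of 7 mod 27 is 4 (since 7·4 = 28 ≡ 1).
So x ≡ 4·9 = 36 ≡ 9 (mod 27).
Check: 7·9 = 63 = 2·27 + 9.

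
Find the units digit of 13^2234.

Last digits of 3^n: 3, 9, 7, 1 (period 4).
2234 mod 4 = 2, so the last digit matches 3^2 = 9.

9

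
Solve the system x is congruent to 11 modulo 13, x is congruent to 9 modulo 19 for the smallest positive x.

180

x ≡ 11 (mod 13) gives x ∈ {11, 24, 37, 50, 63, 76, 89, 102, …}.
The first of these with x mod 19 = 9 is 180.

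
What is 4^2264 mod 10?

The units digit of 4^n cycles with period 2: 4, 6, …
2264 mod 2 = 0, so the last digit matches 4^2 = 6.

6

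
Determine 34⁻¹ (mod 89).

34·55 = 1870 = 21·89 + 1, so 34⁻¹ ≡ 55 (mod 89).

55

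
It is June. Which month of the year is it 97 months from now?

July

97 = 8·12 + 1, so 97 mod 12 = 1.
June + 1 month → July.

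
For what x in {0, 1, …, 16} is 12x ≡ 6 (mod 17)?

The inverse of 12 mod 17 is 10 (since 12·10 = 120 ≡ 1).
Multiplying both sides by 10: x ≡ 10·6 = 60 ≡ 9 (mod 17).

9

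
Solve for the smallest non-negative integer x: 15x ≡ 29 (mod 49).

15

15⁻¹ ≡ 36 (mod 49) because 15·36 = 540 = 11·49 + 1.
So x ≡ 36·29 = 1044 ≡ 15 (mod 49).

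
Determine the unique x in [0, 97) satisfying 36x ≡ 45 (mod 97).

74

The inverse of 36 mod 97 is 62 (since 36·62 = 2232 ≡ 1).
Multiplying both sides by 62: x ≡ 62·45 = 2790 ≡ 74 (mod 97).
Check: 36·74 = 2664 = 27·97 + 45.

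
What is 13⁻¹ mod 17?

13·4 = 52 = 3·17 + 1, so 13⁻¹ ≡ 4 (mod 17).

4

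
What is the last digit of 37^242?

The units digit of 37^n cycles with period 4: 7, 9, 3, 1, …
242 mod 4 = 2, so the last digit matches 7^2 = 9.

9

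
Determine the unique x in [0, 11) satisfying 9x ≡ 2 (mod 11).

The inverse of 9 mod 11 is 5 (since 9·5 = 45 ≡ 1).
Multiplying both sides by 5: x ≡ 5·2 = 10 ≡ 10 (mod 11).

10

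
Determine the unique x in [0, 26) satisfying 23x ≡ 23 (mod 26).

1

The inverse of 23 mod 26 is 17 (since 23·17 = 391 ≡ 1).
So x ≡ 17·23 = 391 ≡ 1 (mod 26).
Check: 23·1 = 23 = 0·26 + 23.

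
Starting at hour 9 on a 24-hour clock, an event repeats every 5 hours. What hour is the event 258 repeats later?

258·5 = 1290.
Dividing 1290 by 24 gives quotient 53 and remainder 18.
(9 + 18) mod 24 = 3.

3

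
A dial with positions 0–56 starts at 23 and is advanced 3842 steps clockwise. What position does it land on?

3842 − 67·57 = 23, so 3842 ≡ 23 (mod 57).
(23 + 23) mod 57 = 46.

46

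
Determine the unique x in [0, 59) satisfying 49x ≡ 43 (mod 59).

49⁻¹ ≡ 53 (mod 59) because 49·53 = 2597 = 44·59 + 1.
So x ≡ 53·43 = 2279 ≡ 37 (mod 59).

37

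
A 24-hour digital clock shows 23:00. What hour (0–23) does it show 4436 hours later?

4436 − 184·24 = 20, so 4436 ≡ 20 (mod 24).
(23 + 20) mod 24 = 19.

19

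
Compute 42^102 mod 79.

10

Successive squares of 42 mod 79: 42^1≡42, 42^2≡26, 42^4≡44, 42^8≡40, 42^16≡20, 42^32≡5, 42^64≡25.
102 = 2 + 4 + 32 + 64, so 42^102 ≡ 26·44·5·25 ≡ 10 (mod 79).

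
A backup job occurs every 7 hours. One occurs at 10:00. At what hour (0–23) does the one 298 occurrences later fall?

8

298·7 = 2086.
2086 − 86·24 = 22, so 2086 ≡ 22 (mod 24).
(10 + 22) mod 24 = 8.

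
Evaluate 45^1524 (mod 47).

Successive squares of 45 mod 47: 45^1≡45, 45^2≡4, 45^4≡16, 45^8≡21, 45^16≡18, 45^32≡42, 45^64≡25, 45^128≡14, 45^256≡8, 45^512≡17, 45^1024≡7.
Since 1524 = 4 + 16 + 32 + 64 + 128 + 256 + 1024 in binary, 45^1524 ≡ 16·18·42·25·14·8·7 ≡ 17 (mod 47).

17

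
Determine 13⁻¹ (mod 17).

13·4 = 52 = 3·17 + 1, so 13⁻¹ ≡ 4 (mod 17).

4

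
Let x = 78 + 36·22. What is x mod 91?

51

36·22 = 792.
Dividing 792 by 91 gives quotient 8 and remainder 64.
(78 + 64) mod 91 = 51.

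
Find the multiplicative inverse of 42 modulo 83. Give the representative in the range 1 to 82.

2

83 = 1·42 + 41
42 = 1·41 + 1
41 = 41·1 + 0
Back-substituting gives 42·2 ≡ 1 (mod 83).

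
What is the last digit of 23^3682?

Last digits of 3^n: 3, 9, 7, 1 (period 4).
3682 leaves remainder 2 on division by 4, so 23^3682 ends in 9.

9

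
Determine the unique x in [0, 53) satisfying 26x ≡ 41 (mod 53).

24

26⁻¹ ≡ 51 (mod 53) because 26·51 = 1326 = 25·53 + 1.
Multiplying both sides by 51: x ≡ 51·41 = 2091 ≡ 24 (mod 53).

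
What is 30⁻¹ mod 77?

77 = 2·30 + 17
30 = 1·17 + 13
17 = 1·13 + 4
13 = 3·4 + 1
4 = 4·1 + 0
Back-substituting gives 30·18 ≡ 1 (mod 77).

18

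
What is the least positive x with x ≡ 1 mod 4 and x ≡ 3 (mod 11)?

25

Since 11·3 ≡ 1 (mod 4), take x = 3 + 11·((1−3)·3 mod 4) = 3 + 11·2 = 25.
Check: 25 mod 4 = 1, 25 mod 11 = 3.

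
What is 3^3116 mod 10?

1

Last digits of 3^n: 3, 9, 7, 1 (period 4).
3116 mod 4 = 0, so the last digit matches 3^4 = 1.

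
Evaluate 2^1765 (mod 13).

2

Successive squares of 2 mod 13: 2^1≡2, 2^2≡4, 2^4≡3, 2^8≡9, 2^16≡3, 2^32≡9, 2^64≡3, 2^128≡9, 2^256≡3, 2^512≡9, 2^1024≡3.
Since 1765 = 1 + 4 + 32 + 64 + 128 + 512 + 1024 in binary, 2^1765 ≡ 2·3·9·3·9·9·3 ≡ 2 (mod 13).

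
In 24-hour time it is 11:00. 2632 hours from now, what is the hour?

Dividing 2632 by 24 gives quotient 109 and remainder 16.
(11 + 16) mod 24 = 3.

3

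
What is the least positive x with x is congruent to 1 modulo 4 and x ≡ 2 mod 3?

5

x ≡ 2 (mod 3) gives x ∈ {2, 5}.
The first of these with x mod 4 = 1 is 5.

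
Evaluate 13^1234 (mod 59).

Successive squares of 13 mod 59: 13^1≡13, 13^2≡51, 13^4≡5, 13^8≡25, 13^16≡35, 13^32≡45, 13^64≡19, 13^128≡7, 13^256≡49, 13^512≡41, 13^1024≡29.
Since 1234 = 2 + 16 + 64 + 128 + 1024 in binary, 13^1234 ≡ 51·35·19·7·29 ≡ 35 (mod 59).

35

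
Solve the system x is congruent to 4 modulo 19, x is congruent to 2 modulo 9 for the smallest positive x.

137

Since 9·17 ≡ 1 (mod 19), take x = 2 + 9·((4−2)·17 mod 19) = 2 + 9·15 = 137.
Check: 137 mod 19 = 4, 137 mod 9 = 2.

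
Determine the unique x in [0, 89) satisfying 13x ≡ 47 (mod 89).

31

13⁻¹ ≡ 48 (mod 89) because 13·48 = 624 = 7·89 + 1.
Multiplying both sides by 48: x ≡ 48·47 = 2256 ≡ 31 (mod 89).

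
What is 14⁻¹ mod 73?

73 = 5·14 + 3
14 = 4·3 + 2
3 = 1·2 + 1
2 = 2·1 + 0
Back-substituting gives 14·47 ≡ 1 (mod 73).

47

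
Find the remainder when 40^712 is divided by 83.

By repeated squaring mod 83: 40^1≡40, 40^2≡23, 40^4≡31, 40^8≡48, 40^16≡63, 40^32≡68, 40^64≡59, 40^128≡78, 40^256≡25, 40^512≡44.
Since 712 = 8 + 64 + 128 + 512 in binary, 40^712 ≡ 48·59·78·44 ≡ 41 (mod 83).

41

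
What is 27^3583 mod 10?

The units digit of 27^n cycles with period 4: 7, 9, 3, 1, …
3583 leaves remainder 3 on division by 4, so 27^3583 ends in 3.

3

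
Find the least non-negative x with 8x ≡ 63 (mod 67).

33

The inverse of 8 mod 67 is 42 (since 8·42 = 336 ≡ 1).
Multiplying both sides by 42: x ≡ 42·63 = 2646 ≡ 33 (mod 67).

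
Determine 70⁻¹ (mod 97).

79

70·79 = 5530 = 57·97 + 1, so 70⁻¹ ≡ 79 (mod 97).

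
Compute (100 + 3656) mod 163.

Dividing 3656 by 163 gives quotient 22 and remainder 70.
(100 + 70) mod 163 = 7.

7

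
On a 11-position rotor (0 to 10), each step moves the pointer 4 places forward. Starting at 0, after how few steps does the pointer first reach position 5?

4⁻¹ ≡ 3 (mod 11) because 4·3 = 12 = 1·11 + 1.
So x ≡ 3·5 = 15 ≡ 4 (mod 11).

4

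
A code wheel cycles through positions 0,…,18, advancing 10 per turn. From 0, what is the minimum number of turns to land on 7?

The inverse of 10 mod 19 is 2 (since 10·2 = 20 ≡ 1).
So x ≡ 2·7 = 14 ≡ 14 (mod 19).

14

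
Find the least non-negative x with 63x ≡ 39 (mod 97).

The inverse of 63 mod 97 is 77 (since 63·77 = 4851 ≡ 1).
Multiplying both sides by 77: x ≡ 77·39 = 3003 ≡ 93 (mod 97).

93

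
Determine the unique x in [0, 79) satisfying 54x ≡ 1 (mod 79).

60

54⁻¹ ≡ 60 (mod 79) because 54·60 = 3240 = 41·79 + 1.
Multiplying both sides by 60: x ≡ 60·1 = 60 ≡ 60 (mod 79).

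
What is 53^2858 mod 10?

Powers of 3 mod 10 repeat with period 4: 3, 9, 7, 1.
2858 mod 4 = 2, so the last digit matches 3^2 = 9.

9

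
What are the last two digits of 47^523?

23

Successive squares of 47 mod 100: 47^1≡47, 47^2≡9, 47^4≡81, 47^8≡61, 47^16≡21, 47^32≡41, 47^64≡81, 47^128≡61, 47^256≡21, 47^512≡41.
Since 523 = 1 + 2 + 8 + 512 in binary, 47^523 ≡ 47·9·61·41 ≡ 23 (mod 100).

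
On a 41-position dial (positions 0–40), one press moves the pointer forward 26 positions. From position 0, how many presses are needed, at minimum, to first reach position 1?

41 = 1·26 + 15
26 = 1·15 + 11
15 = 1·11 + 4
11 = 2·4 + 3
4 = 1·3 + 1
3 = 3·1 + 0
Back-substituting gives 26·30 ≡ 1 (mod 41).

30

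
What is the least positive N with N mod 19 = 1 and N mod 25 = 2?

77

x ≡ 1 (mod 19) gives x ∈ {1, 20, 39, 58, 77}.
The first of these with x mod 25 = 2 is 77.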